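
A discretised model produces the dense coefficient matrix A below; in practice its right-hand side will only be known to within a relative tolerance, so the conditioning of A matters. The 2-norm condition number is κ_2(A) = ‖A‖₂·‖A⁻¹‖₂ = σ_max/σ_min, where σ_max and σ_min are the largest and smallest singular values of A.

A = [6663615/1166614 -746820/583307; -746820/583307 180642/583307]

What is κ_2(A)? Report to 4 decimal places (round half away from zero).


M = AᵀA = [27742251825/809630116 -1560480390/202407529; -1560480390/202407529 351202644/202407529]. tr(M)=17339121/481636, det(M)=2025/120409
solving λ² − 17339121/481636·λ + 2025/120409 = 0 gives λ = 36, 225/481636
so κ_2 = √(36 / (225/481636)) = 277.6000

277.6000


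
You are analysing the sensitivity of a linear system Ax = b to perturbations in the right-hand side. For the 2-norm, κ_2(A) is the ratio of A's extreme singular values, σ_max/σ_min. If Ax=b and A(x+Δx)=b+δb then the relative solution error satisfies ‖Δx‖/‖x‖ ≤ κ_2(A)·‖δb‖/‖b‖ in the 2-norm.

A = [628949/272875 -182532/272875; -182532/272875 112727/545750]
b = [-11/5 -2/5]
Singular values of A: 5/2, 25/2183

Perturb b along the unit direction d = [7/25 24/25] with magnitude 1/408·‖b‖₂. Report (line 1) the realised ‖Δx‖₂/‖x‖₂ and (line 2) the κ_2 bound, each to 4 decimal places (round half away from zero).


σ_max = 5/2, σ_min = 25/2183
condition number: (5/2) ÷ (25/2183) = 218.3000
κ_2(A)·‖δb‖/‖b‖ = 0.5350
solve Ax = b  →  x = [-25.2176 -83.6032]
2-norm of b is 2.2361; of x, 87.3237
δb = ε·‖b‖·d = [0.0015 0.0053]; solving A·Δx = δb gives ‖Δx‖ = 0.4786
dividing the unrounded norms, ‖Δx‖/‖x‖ = 0.0055
so the bound overstates the realised error by a factor of ≈ 97.6308 (computed from the unrounded values)

0.0055
0.5350


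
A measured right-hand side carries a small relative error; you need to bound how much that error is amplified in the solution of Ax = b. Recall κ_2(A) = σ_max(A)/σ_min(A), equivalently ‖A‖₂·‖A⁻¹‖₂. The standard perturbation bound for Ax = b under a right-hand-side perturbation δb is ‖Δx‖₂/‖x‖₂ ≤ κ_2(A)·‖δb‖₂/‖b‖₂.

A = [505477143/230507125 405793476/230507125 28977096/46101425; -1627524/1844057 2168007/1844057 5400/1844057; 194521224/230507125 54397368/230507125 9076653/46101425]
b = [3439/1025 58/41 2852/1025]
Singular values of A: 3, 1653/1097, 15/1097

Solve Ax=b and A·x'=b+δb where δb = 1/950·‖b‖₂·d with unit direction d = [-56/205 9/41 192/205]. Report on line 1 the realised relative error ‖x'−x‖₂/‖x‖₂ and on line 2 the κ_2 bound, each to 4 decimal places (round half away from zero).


0.0024
0.2309

largest singular value 3, smallest 15/1097
condition number: 3 ÷ (15/1097) = 219.4000
worst-case relative error ≤ 219.4000 × 1/950 = 0.2309
solve Ax = b  →  x = [-25.0434 -17.9530 142.9919]
‖b‖ = 4.5826, ‖x‖ = 146.2742
with δb = [-0.0013 0.0011 0.0045], A·Δx = δb → ‖Δx‖ = 0.3528
dividing the unrounded norms, ‖Δx‖/‖x‖ = 0.0024
so the bound overstates the realised error by a factor of ≈ 95.7590 (computed from the unrounded values)


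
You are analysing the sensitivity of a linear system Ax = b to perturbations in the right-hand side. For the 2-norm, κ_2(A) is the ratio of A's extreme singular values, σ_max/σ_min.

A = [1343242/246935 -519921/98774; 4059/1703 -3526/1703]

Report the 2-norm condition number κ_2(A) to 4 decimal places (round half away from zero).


M = AᵀA = [12726012181/360810025 -2422319319/72162005; -2422319319/72162005 1846990345/57729604]. tr(M)=115432589/1716100, det(M)=2825761/1716100
eigenvalues of AᵀA: λ = (tr ± √(tr²−4·det))/2 = 1681/25, 1681/68644
σ_max=√(1681/25)=(41/5), σ_min=√(1681/68644)=(41/262) → κ = 52.4000

52.4000


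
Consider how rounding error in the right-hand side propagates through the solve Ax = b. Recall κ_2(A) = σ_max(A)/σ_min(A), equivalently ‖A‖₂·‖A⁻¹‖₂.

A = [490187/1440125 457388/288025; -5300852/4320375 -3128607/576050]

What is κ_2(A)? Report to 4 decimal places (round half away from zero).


AᵀA = [28803409/17766225 2844262/394805; 2844262/394805 10113025/315844]; tr = 2390644261/71064900, det = 707281/71064900
λ_max, λ_min = (2390644261/71064900 ± √5714978931238088521/5050220012010000)/2 = 841/25, 841/2842596
κ = σ_max/σ_min = (29/5)/(29/1686) = 337.2000

337.2000


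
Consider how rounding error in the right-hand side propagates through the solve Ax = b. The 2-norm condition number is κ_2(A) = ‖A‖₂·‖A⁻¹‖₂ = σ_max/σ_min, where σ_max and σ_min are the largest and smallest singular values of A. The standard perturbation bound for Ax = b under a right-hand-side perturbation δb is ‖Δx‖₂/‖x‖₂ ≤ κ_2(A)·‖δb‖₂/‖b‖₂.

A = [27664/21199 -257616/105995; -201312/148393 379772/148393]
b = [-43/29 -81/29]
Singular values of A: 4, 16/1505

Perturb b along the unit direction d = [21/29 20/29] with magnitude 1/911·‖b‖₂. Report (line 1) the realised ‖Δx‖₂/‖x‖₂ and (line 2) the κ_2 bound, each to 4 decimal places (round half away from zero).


0.0012
0.4130

largest singular value 4, smallest 16/1505
κ_2(A) = 4 / (16/1505) = 376.2500
bound on ‖Δx‖/‖x‖: κ·ε = 376.2500·1/911 = 0.4130
solve Ax = b  →  x = [-248.8713 -133.0147]
‖b‖ = 3.1623, ‖x‖ = 282.1876
with δb = [0.0025 0.0024], A·Δx = δb → ‖Δx‖ = 0.3265
relative error = 0.0012
so the bound overstates the realised error by a factor of ≈ 356.9422 (computed from the unrounded values)


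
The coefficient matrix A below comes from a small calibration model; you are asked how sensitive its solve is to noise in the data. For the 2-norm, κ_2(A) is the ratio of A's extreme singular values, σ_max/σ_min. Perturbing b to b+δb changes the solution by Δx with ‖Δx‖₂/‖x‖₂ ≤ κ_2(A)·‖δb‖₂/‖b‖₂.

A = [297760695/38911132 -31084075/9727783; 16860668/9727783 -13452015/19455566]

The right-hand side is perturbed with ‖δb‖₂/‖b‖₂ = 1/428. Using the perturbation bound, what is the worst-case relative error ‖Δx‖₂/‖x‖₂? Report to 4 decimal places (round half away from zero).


0.6823

AᵀA = [55449104993089/900699698704 -5775868942965/225174924676; -5775868942965/225174924676 2406802844725/225174924676]; tr = 385066960781/5329584016, det = 1305015625/21318336064
eigenvalues of AᵀA: λ = (tr ± √(tr²−4·det))/2 = 289/4, 4515625/5329584016
κ = σ_max/σ_min = (17/2)/(2125/73004) = 292.0160
perturbation bound = 292.0160·1/428 = 0.6823


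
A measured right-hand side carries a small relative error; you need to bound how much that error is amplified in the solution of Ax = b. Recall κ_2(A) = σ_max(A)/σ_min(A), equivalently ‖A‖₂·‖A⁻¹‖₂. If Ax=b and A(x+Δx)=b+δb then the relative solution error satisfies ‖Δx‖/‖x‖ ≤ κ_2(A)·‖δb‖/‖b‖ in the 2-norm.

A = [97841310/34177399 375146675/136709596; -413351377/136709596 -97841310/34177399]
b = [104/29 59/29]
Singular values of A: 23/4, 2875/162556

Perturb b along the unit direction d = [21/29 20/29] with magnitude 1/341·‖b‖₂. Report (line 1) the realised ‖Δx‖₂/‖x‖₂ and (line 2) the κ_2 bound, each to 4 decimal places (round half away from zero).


0.0030
0.9534

from the listed singular values, σ₁ = 23/4, σ_n = 2875/162556
κ = σ_max/σ_min = (23/4)/(2875/162556) = 325.1120
bound on ‖Δx‖/‖x‖: κ·ε = 325.1120·1/341 = 0.9534
solve Ax = b  →  x = [-155.8498 163.8945]
‖b‖ = 4.1231, ‖x‖ = 226.1649
with δb = [0.0088 0.0083], A·Δx = δb → ‖Δx‖ = 0.6837
relative error = 0.0030
realised/bound (from unrounded values) ≈ 0.0032


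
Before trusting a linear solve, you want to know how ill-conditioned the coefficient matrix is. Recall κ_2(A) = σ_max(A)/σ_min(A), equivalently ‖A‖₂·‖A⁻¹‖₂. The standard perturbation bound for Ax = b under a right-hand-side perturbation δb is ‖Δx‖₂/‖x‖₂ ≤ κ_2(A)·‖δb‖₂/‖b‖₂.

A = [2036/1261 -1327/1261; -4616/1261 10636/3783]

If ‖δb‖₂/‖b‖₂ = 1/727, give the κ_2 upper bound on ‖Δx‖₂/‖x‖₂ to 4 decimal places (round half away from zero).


AᵀA = [150608/9409 -338468/28227; -338468/28227 763153/84681]; tr = 2118625/84681, det = 40000/84681
eigenvalues of AᵀA: λ = (tr ± √(tr²−4·det))/2 = 25, 1600/84681
σ_max=√25=5, σ_min=√(1600/84681)=(40/291) → κ = 36.3750
worst-case relative error ≤ 36.3750 × 1/727 = 0.0500

0.0500


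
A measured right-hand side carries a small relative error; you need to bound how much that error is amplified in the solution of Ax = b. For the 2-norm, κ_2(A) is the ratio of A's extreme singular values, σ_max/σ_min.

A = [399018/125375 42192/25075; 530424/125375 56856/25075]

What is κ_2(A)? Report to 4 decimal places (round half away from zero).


M = AᵀA = [1036623492/36985625 110572128/7397125; 110572128/7397125 11794752/1479425]. tr(M)=78323076/2175625, det(M)=20736/2175625
λ_max, λ_min = (78323076/2175625 ± √6134323779061776/4733344140625)/2 = 36, 576/2175625
κ_2(A) = √(λ_max/λ_min) = √(36 / (576/2175625)) = 368.7500

368.7500


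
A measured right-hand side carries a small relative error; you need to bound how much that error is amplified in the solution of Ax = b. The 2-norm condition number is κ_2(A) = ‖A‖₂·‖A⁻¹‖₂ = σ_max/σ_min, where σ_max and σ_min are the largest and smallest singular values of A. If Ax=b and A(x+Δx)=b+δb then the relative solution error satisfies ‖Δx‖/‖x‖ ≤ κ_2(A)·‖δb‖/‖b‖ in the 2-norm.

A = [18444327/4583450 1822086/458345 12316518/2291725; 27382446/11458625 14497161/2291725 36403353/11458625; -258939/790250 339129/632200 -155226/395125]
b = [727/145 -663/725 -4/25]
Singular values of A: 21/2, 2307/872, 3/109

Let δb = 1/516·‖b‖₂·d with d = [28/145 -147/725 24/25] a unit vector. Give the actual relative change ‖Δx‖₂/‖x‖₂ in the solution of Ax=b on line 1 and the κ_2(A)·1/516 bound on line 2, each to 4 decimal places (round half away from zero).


0.0099
0.7393

σ_max = 21/2, σ_min = 3/109
κ = σ_max/σ_min = (21/2)/(3/109) = 381.5000
perturbation bound = 381.5000·1/516 = 0.7393
solve Ax = b  →  x = [-28.3169 -0.8978 22.7997]
‖b‖₂ = 5.0990 and ‖x‖₂ = 36.3659
with δb = [0.0019 -0.0020 0.0095], A·Δx = δb → ‖Δx‖ = 0.3590
relative error = 0.0099
tightness: 0.0099 against a bound of 0.7393 (unrounded ratio ≈ 0.0134)


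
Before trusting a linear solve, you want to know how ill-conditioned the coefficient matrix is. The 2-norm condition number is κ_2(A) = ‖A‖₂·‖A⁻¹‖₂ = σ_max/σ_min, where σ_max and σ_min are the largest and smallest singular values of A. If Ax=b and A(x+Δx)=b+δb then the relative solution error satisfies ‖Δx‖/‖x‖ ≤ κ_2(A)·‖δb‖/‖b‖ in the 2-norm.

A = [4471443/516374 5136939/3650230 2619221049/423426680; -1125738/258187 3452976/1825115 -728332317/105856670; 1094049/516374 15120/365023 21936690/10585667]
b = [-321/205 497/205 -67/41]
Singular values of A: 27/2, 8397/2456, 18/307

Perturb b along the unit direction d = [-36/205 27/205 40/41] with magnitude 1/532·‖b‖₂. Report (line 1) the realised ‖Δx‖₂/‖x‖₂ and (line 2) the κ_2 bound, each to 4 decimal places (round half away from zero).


0.0062
0.4328

largest singular value 27/2, smallest 18/307
condition number: (27/2) ÷ (18/307) = 230.2500
worst-case relative error ≤ 230.2500 × 1/532 = 0.4328
solve Ax = b  →  x = [8.0972 -12.1489 -8.8243]
‖b‖₂ = 3.3166 and ‖x‖₂ = 17.0595
re-solving with b+δb shifts x by Δx of norm 0.1063
realised ‖Δx‖/‖x‖ = 0.0062
realised/bound (from unrounded values) ≈ 0.0144


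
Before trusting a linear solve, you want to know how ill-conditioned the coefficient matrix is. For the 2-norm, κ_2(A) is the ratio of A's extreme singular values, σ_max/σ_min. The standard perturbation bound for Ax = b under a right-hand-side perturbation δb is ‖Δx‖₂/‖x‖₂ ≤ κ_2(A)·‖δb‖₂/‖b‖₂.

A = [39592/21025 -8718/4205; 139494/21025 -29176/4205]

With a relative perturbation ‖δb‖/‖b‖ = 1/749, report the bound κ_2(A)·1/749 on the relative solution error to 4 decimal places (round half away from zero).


AᵀA = [33641764/707281 -35320320/707281; -35320320/707281 37089700/707281]; tr = 84104/841, det = 400/841
solving λ² − 84104/841·λ + 400/841 = 0 gives λ = 100, 4/841
κ_2(A) = √(λ_max/λ_min) = √(100 / (4/841)) = 145.0000
worst-case relative error ≤ 145.0000 × 1/749 = 0.1936

0.1936


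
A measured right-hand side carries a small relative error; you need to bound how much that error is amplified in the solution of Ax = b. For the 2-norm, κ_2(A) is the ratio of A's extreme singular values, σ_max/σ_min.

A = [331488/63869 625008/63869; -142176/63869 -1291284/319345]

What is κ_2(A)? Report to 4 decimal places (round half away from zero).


M = AᵀA = [769812480/24137569 7215993216/120687845; 7215993216/120687845 67652599824/603439225]. tr(M)=300684816/2088025, det(M)=1327104/2088025
λ_max, λ_min = (300684816/2088025 ± √90400274467635456/4359848400625)/2 = 144, 9216/2088025
κ_2(A) = √(λ_max/λ_min) = √(144 / (9216/2088025)) = 180.6250

180.6250


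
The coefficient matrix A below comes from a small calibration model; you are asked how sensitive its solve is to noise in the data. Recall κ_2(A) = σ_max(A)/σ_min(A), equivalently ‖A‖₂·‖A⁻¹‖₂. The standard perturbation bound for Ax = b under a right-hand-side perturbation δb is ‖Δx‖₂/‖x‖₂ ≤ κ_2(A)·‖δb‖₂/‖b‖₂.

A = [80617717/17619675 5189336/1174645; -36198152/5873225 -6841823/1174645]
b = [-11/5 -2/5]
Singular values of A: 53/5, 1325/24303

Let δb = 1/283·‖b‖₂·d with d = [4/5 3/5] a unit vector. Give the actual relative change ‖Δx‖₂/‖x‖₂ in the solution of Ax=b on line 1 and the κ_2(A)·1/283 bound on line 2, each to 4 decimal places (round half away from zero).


0.0040
0.6870

largest singular value 53/5, smallest 1325/24303
κ = σ_max/σ_min = (53/5)/(1325/24303) = 194.4240
bound on ‖Δx‖/‖x‖: κ·ε = 194.4240·1/283 = 0.6870
solve Ax = b  →  x = [25.2308 -26.6292]
2-norm of b is 2.2361; of x, 36.6839
δb = ε·‖b‖·d = [0.0063 0.0047]; solving A·Δx = δb gives ‖Δx‖ = 0.1449
realised ‖Δx‖/‖x‖ = 0.0040
realised/bound (from unrounded values) ≈ 0.0058


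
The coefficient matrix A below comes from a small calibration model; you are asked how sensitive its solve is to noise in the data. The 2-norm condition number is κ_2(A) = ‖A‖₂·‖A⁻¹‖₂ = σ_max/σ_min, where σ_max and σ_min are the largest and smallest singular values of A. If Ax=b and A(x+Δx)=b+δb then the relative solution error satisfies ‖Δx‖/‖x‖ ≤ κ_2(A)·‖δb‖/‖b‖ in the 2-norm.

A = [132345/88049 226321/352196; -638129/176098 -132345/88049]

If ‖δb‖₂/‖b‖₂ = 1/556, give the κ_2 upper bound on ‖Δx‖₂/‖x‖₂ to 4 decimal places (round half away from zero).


form AᵀA = [2824079389/183494116 1176679395/183494116; 1176679395/183494116 1961327689/733976464] with trace 78447605/4343056 and determinant 83521/17372224
λ_max, λ_min = (78447605/4343056 ± √6153663993855849/18862135419136)/2 = 289/16, 289/1085764
so κ_2 = √((289/16) / (289/1085764)) = 260.5000
perturbation bound = 260.5000·1/556 = 0.4685

0.4685


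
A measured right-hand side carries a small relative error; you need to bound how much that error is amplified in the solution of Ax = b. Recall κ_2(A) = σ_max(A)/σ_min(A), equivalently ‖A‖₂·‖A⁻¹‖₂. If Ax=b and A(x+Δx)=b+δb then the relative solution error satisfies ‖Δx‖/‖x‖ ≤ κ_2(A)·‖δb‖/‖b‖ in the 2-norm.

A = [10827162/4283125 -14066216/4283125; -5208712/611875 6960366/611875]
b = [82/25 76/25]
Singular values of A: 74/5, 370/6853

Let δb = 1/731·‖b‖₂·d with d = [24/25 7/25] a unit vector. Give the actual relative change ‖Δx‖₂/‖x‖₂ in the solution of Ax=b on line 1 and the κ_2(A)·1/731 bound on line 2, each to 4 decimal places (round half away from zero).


largest singular value 74/5, smallest 370/6853
κ_2(A) = (74/5) / (370/6853) = 274.1200
worst-case relative error ≤ 274.1200 × 1/731 = 0.3750
solve Ax = b  →  x = [59.1881 44.5600]
‖b‖ = 4.4721, ‖x‖ = 74.0866
Δx = A⁻¹·δb where δb = 1/731·4.4721·d; ‖Δx‖ = 0.1133
realised ‖Δx‖/‖x‖ = 0.0015
tightness: 0.0015 against a bound of 0.3750 (unrounded ratio ≈ 0.0041)

0.0015
0.3750


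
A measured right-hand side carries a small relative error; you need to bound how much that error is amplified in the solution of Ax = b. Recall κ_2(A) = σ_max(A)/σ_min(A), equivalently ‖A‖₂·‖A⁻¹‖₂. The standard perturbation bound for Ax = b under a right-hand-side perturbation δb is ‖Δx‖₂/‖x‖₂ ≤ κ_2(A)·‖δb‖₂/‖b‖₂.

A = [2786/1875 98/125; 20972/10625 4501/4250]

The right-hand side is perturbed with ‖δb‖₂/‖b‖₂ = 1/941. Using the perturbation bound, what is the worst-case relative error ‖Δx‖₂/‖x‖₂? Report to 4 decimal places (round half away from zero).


0.3188

AᵀA = [248063284/40640625 8819902/2709375; 8819902/2709375 1254449/722500]; tr = 4410049/562500, det = 2401/3515625
solving λ² − 4410049/562500·λ + 2401/3515625 = 0 gives λ = 196/25, 49/562500
κ_2(A) = √(λ_max/λ_min) = √((196/25) / (49/562500)) = 300.0000
κ_2(A)·‖δb‖/‖b‖ = 0.3188


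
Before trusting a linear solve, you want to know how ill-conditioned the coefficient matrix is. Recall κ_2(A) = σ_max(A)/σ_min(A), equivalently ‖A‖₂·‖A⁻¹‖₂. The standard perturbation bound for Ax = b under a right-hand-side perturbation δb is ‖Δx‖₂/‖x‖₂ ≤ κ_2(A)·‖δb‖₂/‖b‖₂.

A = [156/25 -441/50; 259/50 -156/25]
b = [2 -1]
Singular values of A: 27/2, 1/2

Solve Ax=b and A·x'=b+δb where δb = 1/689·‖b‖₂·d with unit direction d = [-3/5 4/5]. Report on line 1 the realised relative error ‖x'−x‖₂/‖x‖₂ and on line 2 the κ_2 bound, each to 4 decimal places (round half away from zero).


0.0016
0.0392

largest singular value 27/2, smallest 1/2
condition number: (27/2) ÷ (1/2) = 27.0000
worst-case relative error ≤ 27.0000 × 1/689 = 0.0392
solve Ax = b  →  x = [-3.1556 -2.4593]
‖b‖ = 2.2361, ‖x‖ = 4.0007
re-solving with b+δb shifts x by Δx of norm 0.0065
realised ‖Δx‖/‖x‖ = 0.0016
so the bound overstates the realised error by a factor of ≈ 24.1537 (computed from the unrounded values)


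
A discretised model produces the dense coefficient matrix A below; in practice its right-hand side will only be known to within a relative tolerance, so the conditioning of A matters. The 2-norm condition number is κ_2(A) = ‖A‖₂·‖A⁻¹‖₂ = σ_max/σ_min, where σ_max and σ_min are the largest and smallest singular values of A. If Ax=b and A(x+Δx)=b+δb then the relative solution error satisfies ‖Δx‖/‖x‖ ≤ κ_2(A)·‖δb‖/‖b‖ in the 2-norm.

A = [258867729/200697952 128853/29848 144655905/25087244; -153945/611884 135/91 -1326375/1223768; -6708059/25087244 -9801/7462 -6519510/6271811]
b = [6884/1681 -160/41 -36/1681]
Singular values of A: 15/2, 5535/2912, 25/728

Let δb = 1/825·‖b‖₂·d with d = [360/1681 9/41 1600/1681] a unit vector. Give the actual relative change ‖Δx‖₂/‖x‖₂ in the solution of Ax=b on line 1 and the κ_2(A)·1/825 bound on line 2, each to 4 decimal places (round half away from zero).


largest singular value 15/2, smallest 25/728
κ = σ_max/σ_min = (15/2)/(25/728) = 218.4000
κ_2(A)·‖δb‖/‖b‖ = 0.2647
solve Ax = b  →  x = [0.3708 -1.3635 1.6481]
‖b‖ = 5.6569, ‖x‖ = 2.1710
δb = ε·‖b‖·d = [0.0015 0.0015 0.0065]; solving A·Δx = δb gives ‖Δx‖ = 0.1997
dividing the unrounded norms, ‖Δx‖/‖x‖ = 0.0920
realised/bound (from unrounded values) ≈ 0.3474

0.0920
0.2647


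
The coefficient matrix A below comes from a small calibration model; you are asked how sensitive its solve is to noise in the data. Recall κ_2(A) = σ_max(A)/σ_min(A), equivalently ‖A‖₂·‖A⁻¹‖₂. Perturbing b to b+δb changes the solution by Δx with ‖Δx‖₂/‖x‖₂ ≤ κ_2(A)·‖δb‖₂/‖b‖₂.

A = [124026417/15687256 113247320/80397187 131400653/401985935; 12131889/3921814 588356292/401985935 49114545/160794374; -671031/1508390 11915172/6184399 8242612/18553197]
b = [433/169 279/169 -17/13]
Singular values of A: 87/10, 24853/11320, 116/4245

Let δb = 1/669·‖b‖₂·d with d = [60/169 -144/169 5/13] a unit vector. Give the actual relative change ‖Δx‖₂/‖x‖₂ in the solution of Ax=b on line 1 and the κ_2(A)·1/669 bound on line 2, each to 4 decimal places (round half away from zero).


0.0050
0.4759

largest singular value 87/10, smallest 116/4245
condition number: (87/10) ÷ (116/4245) = 318.3750
perturbation bound = 318.3750·1/669 = 0.4759
solve Ax = b  →  x = [0.4364 7.6733 -35.7832]
2-norm of b is 3.3166; of x, 36.5993
with δb = [0.0018 -0.0042 0.0019], A·Δx = δb → ‖Δx‖ = 0.1814
dividing the unrounded norms, ‖Δx‖/‖x‖ = 0.0050
so the bound overstates the realised error by a factor of ≈ 96.0054 (computed from the unrounded values)


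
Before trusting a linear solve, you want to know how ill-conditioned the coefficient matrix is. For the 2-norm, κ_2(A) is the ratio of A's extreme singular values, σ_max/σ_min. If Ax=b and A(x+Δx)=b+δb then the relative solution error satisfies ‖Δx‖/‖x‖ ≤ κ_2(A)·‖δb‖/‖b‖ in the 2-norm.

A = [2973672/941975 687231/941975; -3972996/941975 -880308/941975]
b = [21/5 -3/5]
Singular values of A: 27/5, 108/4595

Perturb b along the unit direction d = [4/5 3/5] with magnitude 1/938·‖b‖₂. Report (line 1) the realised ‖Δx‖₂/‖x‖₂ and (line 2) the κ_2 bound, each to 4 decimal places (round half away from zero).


0.0015
0.2449

σ_max = 27/5, σ_min = 108/4595
condition number: (27/5) ÷ (108/4595) = 229.7500
κ_2(A)·‖δb‖/‖b‖ = 0.2449
solve Ax = b  →  x = [-27.4763 124.6477]
‖b‖ = 4.2426, ‖x‖ = 127.6401
re-solving with b+δb shifts x by Δx of norm 0.1924
relative error = 0.0015
so the bound overstates the realised error by a factor of ≈ 162.4593 (computed from the unrounded values)


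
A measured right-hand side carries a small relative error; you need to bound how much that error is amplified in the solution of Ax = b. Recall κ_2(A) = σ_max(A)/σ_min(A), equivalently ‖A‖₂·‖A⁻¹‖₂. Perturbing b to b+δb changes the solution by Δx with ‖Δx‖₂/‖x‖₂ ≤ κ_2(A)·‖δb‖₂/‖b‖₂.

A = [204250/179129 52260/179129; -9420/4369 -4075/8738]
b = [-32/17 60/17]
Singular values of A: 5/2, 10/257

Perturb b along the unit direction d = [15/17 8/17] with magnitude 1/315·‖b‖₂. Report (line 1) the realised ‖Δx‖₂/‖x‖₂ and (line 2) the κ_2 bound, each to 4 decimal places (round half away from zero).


largest singular value 5/2, smallest 10/257
κ = σ_max/σ_min = (5/2)/(10/257) = 64.2500
worst-case relative error ≤ 64.2500 × 1/315 = 0.2040
solve Ax = b  →  x = [-1.5610 -0.3512]
‖b‖₂ = 4.0000 and ‖x‖₂ = 1.6000
with δb = [0.0112 0.0060], A·Δx = δb → ‖Δx‖ = 0.3263
dividing the unrounded norms, ‖Δx‖/‖x‖ = 0.2040
tightness: 0.2040 against a bound of 0.2040; the bound is attained (ratio 1)

0.2040
0.2040


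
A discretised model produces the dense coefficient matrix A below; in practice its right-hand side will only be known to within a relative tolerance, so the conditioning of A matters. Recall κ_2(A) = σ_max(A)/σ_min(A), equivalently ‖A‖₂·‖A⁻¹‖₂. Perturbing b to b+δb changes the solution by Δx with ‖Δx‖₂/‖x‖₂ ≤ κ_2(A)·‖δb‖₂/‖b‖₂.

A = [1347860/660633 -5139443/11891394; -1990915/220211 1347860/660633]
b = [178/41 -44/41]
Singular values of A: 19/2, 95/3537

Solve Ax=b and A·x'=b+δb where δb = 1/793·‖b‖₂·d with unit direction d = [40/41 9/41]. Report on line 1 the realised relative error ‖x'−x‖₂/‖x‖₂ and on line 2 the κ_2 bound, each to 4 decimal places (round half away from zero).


0.0014
0.4460

σ_max = 19/2, σ_min = 95/3537
condition number: (19/2) ÷ (95/3537) = 353.7000
bound on ‖Δx‖/‖x‖: κ·ε = 353.7000·1/793 = 0.4460
solve Ax = b  →  x = [32.8965 145.2478]
2-norm of b is 4.4721; of x, 148.9265
Δx = A⁻¹·δb where δb = 1/793·4.4721·d; ‖Δx‖ = 0.2100
realised ‖Δx‖/‖x‖ = 0.0014
realised/bound (from unrounded values) ≈ 0.0032


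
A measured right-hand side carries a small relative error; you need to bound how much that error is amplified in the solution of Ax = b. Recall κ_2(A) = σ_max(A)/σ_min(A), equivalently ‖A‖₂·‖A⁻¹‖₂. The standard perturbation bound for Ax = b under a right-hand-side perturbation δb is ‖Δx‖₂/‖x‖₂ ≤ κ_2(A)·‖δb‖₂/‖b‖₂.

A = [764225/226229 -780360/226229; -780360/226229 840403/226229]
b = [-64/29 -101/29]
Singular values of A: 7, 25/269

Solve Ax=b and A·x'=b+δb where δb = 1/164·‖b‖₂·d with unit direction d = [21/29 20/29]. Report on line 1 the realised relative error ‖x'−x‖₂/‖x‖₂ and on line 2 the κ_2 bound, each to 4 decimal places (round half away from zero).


0.0063
0.4593

σ_max = 7, σ_min = 25/269
condition number: 7 ÷ (25/269) = 75.3200
perturbation bound = 75.3200·1/164 = 0.4593
solve Ax = b  →  x = [-31.0684 -29.7862]
‖b‖ = 4.1231, ‖x‖ = 43.0402
re-solving with b+δb shifts x by Δx of norm 0.2705
dividing the unrounded norms, ‖Δx‖/‖x‖ = 0.0063
tightness: 0.0063 against a bound of 0.4593 (unrounded ratio ≈ 0.0137)


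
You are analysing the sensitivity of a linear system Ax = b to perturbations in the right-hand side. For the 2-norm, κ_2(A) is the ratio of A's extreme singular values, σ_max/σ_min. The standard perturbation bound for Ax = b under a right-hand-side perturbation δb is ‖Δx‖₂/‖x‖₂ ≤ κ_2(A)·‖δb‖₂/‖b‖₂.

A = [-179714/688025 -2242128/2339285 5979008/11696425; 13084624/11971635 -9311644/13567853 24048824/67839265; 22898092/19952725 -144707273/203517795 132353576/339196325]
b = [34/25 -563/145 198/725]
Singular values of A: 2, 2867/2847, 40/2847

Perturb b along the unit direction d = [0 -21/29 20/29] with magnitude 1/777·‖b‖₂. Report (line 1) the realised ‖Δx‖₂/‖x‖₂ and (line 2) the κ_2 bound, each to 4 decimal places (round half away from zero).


largest singular value 2, smallest 40/2847
κ = σ_max/σ_min = 2/(40/2847) = 142.3500
κ_2(A)·‖δb‖/‖b‖ = 0.1832
solve Ax = b  →  x = [-2.0938 99.8219 188.7567]
‖b‖₂ = 4.1231 and ‖x‖₂ = 213.5366
δb = ε·‖b‖·d = [0.0000 -0.0038 0.0037]; solving A·Δx = δb gives ‖Δx‖ = 0.3777
realised ‖Δx‖/‖x‖ = 0.0018
so the bound overstates the realised error by a factor of ≈ 103.5805 (computed from the unrounded values)

0.0018
0.1832


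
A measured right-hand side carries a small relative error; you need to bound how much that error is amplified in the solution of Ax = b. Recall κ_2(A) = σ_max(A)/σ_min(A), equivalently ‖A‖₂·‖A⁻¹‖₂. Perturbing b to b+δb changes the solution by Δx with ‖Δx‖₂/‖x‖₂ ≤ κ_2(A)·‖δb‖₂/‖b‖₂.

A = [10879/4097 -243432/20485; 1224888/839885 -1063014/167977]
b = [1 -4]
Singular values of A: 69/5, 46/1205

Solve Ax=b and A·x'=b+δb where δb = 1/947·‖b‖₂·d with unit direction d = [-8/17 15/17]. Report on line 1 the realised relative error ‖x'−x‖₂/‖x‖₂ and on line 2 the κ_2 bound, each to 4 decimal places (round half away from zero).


0.0011
0.3817

from the listed singular values, σ₁ = 69/5, σ_n = 46/1205
condition number: (69/5) ÷ (46/1205) = 361.5000
κ_2(A)·‖δb‖/‖b‖ = 0.3817
solve Ax = b  →  x = [-102.2428 -22.9304]
2-norm of b is 4.1231; of x, 104.7826
δb = ε·‖b‖·d = [-0.0020 0.0038]; solving A·Δx = δb gives ‖Δx‖ = 0.1141
dividing the unrounded norms, ‖Δx‖/‖x‖ = 0.0011
tightness: 0.0011 against a bound of 0.3817 (unrounded ratio ≈ 0.0029)


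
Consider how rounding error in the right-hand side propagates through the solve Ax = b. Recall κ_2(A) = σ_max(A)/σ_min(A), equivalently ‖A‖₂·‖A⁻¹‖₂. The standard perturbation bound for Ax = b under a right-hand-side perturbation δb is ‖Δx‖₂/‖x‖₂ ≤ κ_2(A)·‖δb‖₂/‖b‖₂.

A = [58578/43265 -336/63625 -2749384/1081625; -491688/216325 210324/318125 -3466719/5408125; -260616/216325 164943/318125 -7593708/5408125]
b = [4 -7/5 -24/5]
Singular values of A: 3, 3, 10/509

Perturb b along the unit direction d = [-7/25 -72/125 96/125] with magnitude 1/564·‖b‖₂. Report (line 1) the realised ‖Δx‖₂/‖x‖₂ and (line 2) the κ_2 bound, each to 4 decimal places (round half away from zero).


σ_max = 3, σ_min = 10/509
condition number: 3 ÷ (10/509) = 152.7000
κ_2(A)·‖δb‖/‖b‖ = 0.2707
solve Ax = b  →  x = [-48.7012 -195.8293 -27.1073]
2-norm of b is 6.4031; of x, 203.6068
Δx = A⁻¹·δb where δb = 1/564·6.4031·d; ‖Δx‖ = 0.5779
dividing the unrounded norms, ‖Δx‖/‖x‖ = 0.0028
realised/bound (from unrounded values) ≈ 0.0105

0.0028
0.2707


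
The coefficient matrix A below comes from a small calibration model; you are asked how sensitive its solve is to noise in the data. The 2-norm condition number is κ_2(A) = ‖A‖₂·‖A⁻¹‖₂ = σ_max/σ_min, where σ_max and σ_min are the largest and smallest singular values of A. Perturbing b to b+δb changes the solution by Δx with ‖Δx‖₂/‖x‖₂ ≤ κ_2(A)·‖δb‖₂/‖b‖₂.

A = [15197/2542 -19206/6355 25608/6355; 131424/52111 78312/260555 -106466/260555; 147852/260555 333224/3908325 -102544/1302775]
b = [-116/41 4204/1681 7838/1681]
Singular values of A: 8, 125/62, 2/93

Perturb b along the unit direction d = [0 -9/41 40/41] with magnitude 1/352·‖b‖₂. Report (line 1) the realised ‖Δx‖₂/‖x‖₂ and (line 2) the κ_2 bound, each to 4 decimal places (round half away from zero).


from the listed singular values, σ₁ = 8, σ_n = 2/93
condition number: 8 ÷ (2/93) = 372.0000
κ_2(A)·‖δb‖/‖b‖ = 1.0568
solve Ax = b  →  x = [0.9904 149.8423 110.2102]
2-norm of b is 6.0000; of x, 186.0107
Δx = A⁻¹·δb where δb = 1/352·6.0000·d; ‖Δx‖ = 0.7926
relative error = 0.0043
realised/bound (from unrounded values) ≈ 0.0040

0.0043
1.0568


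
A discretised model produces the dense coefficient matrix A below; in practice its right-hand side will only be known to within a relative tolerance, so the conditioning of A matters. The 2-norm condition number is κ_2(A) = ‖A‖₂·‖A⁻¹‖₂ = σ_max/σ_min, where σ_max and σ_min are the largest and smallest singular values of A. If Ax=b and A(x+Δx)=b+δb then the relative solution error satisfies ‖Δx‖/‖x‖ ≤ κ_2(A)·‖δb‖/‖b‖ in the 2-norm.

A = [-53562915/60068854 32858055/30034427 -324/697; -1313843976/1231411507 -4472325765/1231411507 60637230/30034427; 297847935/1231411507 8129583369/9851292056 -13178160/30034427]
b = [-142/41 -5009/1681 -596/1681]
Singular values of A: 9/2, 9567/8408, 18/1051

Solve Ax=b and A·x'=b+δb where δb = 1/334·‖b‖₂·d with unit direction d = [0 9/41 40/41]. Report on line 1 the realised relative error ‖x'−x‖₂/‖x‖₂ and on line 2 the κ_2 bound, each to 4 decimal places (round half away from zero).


0.0137
0.7867

largest singular value 9/2, smallest 18/1051
κ = σ_max/σ_min = (9/2)/(18/1051) = 262.7500
perturbation bound = 262.7500·1/334 = 0.7867
solve Ax = b  →  x = [-2.5158 -27.1960 -51.7288]
‖b‖ = 4.5826, ‖x‖ = 58.4963
Δx = A⁻¹·δb where δb = 1/334·4.5826·d; ‖Δx‖ = 0.8011
relative error = 0.0137
so the bound overstates the realised error by a factor of ≈ 57.4422 (computed from the unrounded values)


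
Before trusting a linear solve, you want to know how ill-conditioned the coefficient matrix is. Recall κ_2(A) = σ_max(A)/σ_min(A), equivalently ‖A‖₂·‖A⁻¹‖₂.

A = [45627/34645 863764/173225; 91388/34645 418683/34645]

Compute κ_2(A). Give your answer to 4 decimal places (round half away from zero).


65.0000

AᵀA = [61737217/7102225 1365230592/35511125; 1365230592/35511125 30346003609/177555625]; tr = 18970514/105625, det = 20151121/2640625
solving λ² − 18970514/105625·λ + 20151121/2640625 = 0 gives λ = 4489/25, 4489/105625
κ = σ_max/σ_min = (67/5)/(67/325) = 65.0000


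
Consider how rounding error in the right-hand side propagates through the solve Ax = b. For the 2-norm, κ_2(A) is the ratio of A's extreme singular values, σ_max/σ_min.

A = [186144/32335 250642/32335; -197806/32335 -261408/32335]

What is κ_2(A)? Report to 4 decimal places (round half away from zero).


223.0000

form AᵀA = [87725092/1243225 116960256/1243225; 116960256/1243225 155951908/1243225] with trace 9747080/49729 and determinant 38416/49729
char-poly roots: 196 and 196/49729
so κ_2 = √(196 / (196/49729)) = 223.0000


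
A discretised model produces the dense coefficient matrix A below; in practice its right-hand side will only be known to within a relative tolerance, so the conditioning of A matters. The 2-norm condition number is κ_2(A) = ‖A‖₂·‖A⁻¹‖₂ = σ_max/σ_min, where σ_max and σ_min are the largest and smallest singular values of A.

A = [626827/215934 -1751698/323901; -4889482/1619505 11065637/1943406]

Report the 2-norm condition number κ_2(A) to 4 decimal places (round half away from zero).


394.2000

M = AᵀA = [218826821281/12474656100 -61543255072/1871198415; -61543255072/1871198415 276946936993/4490876196]. tr(M)=15386011793/194242050, det(M)=62742241/1553936400
λ_max, λ_min = (15386011793/194242050 ± √59180816325894589456/9432493497050625)/2 = 7921/100, 7921/15539364
κ_2(A) = √(λ_max/λ_min) = √((7921/100) / (7921/15539364)) = 394.2000


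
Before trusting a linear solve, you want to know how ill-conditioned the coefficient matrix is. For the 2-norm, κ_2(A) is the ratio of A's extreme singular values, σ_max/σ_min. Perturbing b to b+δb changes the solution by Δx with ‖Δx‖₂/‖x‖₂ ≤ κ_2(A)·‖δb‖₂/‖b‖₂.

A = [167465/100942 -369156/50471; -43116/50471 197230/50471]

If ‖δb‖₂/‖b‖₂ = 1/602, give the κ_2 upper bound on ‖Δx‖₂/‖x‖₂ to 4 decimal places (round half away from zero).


0.5112

M = AᵀA = [35480484049/10189287364 -39414123450/2547321841; -39414123450/2547321841 175175825236/2547321841]. tr(M)=437943953/6061444, det(M)=83521/1515361
λ_max, λ_min = (437943953/6061444 ± √191786805843437025/36741103365136)/2 = 289/4, 1156/1515361
σ_max=√(289/4)=(17/2), σ_min=√(1156/1515361)=(34/1231) → κ = 307.7500
perturbation bound = 307.7500·1/602 = 0.5112


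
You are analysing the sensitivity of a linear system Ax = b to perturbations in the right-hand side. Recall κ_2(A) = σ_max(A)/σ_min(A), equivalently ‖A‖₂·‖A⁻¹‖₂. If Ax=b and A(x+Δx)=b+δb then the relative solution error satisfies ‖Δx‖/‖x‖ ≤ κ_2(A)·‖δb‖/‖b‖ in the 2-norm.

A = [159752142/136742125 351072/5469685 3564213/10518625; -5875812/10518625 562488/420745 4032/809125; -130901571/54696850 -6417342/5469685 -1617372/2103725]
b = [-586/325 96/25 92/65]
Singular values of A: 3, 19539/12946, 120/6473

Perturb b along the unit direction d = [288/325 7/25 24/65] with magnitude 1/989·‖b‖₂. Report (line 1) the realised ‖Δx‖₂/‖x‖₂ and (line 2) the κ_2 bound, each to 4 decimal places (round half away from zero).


σ_max = 3, σ_min = 120/6473
condition number: 3 ÷ (120/6473) = 161.8250
κ_2(A)·‖δb‖/‖b‖ = 0.1636
solve Ax = b  →  x = [-1.6101 2.2003 -0.1867]
‖b‖₂ = 4.4721 and ‖x‖₂ = 2.7329
with δb = [0.0040 0.0013 0.0017], A·Δx = δb → ‖Δx‖ = 0.2439
realised ‖Δx‖/‖x‖ = 0.0893
realised/bound (from unrounded values) ≈ 0.5455

0.0893
0.1636


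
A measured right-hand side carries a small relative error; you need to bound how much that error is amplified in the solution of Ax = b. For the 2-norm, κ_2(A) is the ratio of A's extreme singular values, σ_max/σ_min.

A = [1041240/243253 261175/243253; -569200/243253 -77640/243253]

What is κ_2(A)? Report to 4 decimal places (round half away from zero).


21.8125

AᵀA = [4872558400/204747481 1093905000/204747481; 1093905000/204747481 256887025/204747481]; tr = 3051425/121801, det = 160000/121801
char-poly roots: 25 and 6400/121801
σ_max=√25=5, σ_min=√(6400/121801)=(80/349) → κ = 21.8125


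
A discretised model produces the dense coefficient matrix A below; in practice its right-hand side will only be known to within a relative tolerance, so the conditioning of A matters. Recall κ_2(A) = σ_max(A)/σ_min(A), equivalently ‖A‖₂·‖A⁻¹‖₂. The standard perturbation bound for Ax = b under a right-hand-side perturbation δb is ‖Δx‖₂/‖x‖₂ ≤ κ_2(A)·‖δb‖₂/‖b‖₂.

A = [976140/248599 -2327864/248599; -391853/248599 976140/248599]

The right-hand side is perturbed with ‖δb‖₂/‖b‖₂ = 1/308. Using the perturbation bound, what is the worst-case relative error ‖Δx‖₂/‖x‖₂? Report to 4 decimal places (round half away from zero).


0.5970

M = AᵀA = [6546734161/365689129 -15709021020/365689129; -15709021020/365689129 37702959184/365689129]. tr(M)=261832505/2163841, det(M)=937024/2163841
char-poly roots: 121 and 7744/2163841
so κ_2 = √(121 / (7744/2163841)) = 183.8750
perturbation bound = 183.8750·1/308 = 0.5970


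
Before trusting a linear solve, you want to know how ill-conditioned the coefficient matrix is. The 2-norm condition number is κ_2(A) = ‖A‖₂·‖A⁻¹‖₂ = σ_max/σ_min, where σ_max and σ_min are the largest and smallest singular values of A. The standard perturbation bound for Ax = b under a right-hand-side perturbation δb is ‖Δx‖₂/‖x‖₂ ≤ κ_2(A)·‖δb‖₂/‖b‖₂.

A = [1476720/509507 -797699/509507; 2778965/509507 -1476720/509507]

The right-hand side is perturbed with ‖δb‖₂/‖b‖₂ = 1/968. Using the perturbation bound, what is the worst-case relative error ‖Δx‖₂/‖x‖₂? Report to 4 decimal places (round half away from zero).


0.3643

form AᵀA = [2015743625/52838873 -1075052160/52838873; -1075052160/52838873 573381977/52838873] with trace 152301506/3108169 and determinant 60025/3108169
λ_max, λ_min = (152301506/3108169 ± √23195002458491136/9660714532561)/2 = 49, 1225/3108169
κ_2(A) = √(λ_max/λ_min) = √(49 / (1225/3108169)) = 352.6000
κ_2(A)·‖δb‖/‖b‖ = 0.3643


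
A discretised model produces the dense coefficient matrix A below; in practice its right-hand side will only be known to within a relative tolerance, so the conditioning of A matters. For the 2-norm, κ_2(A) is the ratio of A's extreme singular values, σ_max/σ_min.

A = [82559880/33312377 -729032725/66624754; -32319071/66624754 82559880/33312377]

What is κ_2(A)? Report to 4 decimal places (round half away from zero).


M = AᵀA = [16840605290161/2640605500036 -18696345305040/660151375009; -18696345305040/660151375009 332393366605225/2640605500036]. tr(M)=103876850653/785426978, det(M)=4372515625/6283415824
char-poly roots: 529/4 and 8265625/1570853956
κ_2(A) = √(λ_max/λ_min) = √((529/4) / (8265625/1570853956)) = 158.5360

158.5360


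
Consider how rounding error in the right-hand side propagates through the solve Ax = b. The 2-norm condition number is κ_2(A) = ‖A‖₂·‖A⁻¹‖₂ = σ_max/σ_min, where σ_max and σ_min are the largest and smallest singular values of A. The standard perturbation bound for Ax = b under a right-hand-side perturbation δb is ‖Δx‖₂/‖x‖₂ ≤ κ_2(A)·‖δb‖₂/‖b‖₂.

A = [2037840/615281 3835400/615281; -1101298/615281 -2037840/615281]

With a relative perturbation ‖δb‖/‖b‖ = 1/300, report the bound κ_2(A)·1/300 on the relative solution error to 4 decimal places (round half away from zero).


1.1355

form AᵀA = [18566260036/1309933249 34810382880/1309933249; 34810382880/1309933249 65270190400/1309933249] with trace 290091524/4532641 and determinant 160000/4532641
solving λ² − 290091524/4532641·λ + 160000/4532641 = 0 gives λ = 64, 2500/4532641
σ_max=√64=8, σ_min=√(2500/4532641)=(50/2129) → κ = 340.6400
worst-case relative error ≤ 340.6400 × 1/300 = 1.1355
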